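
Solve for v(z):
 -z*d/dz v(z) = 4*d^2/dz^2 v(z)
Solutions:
 v(z) = C1 + C2*erf(sqrt(2)*z/4)


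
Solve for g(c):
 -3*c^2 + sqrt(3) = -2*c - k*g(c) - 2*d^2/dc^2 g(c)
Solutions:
 g(c) = C1*exp(-sqrt(2)*c*sqrt(-k)/2) + C2*exp(sqrt(2)*c*sqrt(-k)/2) + 3*c^2/k - 2*c/k - sqrt(3)/k - 12/k^2


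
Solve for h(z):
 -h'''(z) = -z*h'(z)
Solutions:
 h(z) = C1 + Integral(C2*airyai(z) + C3*airybi(z), z)


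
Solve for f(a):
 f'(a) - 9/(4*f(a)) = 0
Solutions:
 f(a) = -sqrt(C1 + 18*a)/2
 f(a) = sqrt(C1 + 18*a)/2


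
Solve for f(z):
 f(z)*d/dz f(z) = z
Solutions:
 f(z) = -sqrt(C1 + z^2)
 f(z) = sqrt(C1 + z^2)


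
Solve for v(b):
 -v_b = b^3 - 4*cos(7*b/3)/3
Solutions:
 v(b) = C1 - b^4/4 + 4*sin(7*b/3)/7


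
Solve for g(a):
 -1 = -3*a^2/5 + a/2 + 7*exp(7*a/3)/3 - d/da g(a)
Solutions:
 g(a) = C1 - a^3/5 + a^2/4 + a + exp(7*a/3)


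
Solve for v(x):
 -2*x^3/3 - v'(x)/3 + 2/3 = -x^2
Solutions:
 v(x) = C1 - x^4/2 + x^3 + 2*x


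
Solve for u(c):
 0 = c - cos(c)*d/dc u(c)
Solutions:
 u(c) = C1 + Integral(c/cos(c), c)


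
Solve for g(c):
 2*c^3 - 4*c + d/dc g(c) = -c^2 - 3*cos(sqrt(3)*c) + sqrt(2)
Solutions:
 g(c) = C1 - c^4/2 - c^3/3 + 2*c^2 + sqrt(2)*c - sqrt(3)*sin(sqrt(3)*c)


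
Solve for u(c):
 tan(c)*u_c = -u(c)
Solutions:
 u(c) = C1/sin(c)


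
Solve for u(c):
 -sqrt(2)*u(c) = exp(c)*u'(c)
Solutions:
 u(c) = C1*exp(sqrt(2)*exp(-c))


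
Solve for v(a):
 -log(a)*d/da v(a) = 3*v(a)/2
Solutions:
 v(a) = C1*exp(-3*li(a)/2)


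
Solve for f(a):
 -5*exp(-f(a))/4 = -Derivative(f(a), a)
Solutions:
 f(a) = log(C1 + 5*a/4)


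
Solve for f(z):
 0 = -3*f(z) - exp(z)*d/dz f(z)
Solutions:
 f(z) = C1*exp(3*exp(-z))


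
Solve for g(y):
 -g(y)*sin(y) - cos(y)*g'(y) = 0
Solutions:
 g(y) = C1*cos(y)


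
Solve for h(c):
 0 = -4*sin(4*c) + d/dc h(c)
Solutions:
 h(c) = C1 - cos(4*c)


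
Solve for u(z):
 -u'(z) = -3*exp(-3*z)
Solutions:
 u(z) = C1 - exp(-3*z)


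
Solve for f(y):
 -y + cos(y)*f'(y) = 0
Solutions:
 f(y) = C1 + Integral(y/cos(y), y)


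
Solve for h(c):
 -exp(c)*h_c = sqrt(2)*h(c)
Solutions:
 h(c) = C1*exp(sqrt(2)*exp(-c))


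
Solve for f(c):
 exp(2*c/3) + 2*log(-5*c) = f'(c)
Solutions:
 f(c) = C1 + 2*c*log(-c) + 2*c*(-1 + log(5)) + 3*exp(2*c/3)/2


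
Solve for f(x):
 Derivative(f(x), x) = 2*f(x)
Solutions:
 f(x) = C1*exp(2*x)


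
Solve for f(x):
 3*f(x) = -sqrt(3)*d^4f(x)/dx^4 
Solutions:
 f(x) = (C1*sin(sqrt(2)*3^(1/8)*x/2) + C2*cos(sqrt(2)*3^(1/8)*x/2))*exp(-sqrt(2)*3^(1/8)*x/2) + (C3*sin(sqrt(2)*3^(1/8)*x/2) + C4*cos(sqrt(2)*3^(1/8)*x/2))*exp(sqrt(2)*3^(1/8)*x/2)


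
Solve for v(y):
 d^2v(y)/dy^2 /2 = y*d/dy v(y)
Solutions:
 v(y) = C1 + C2*erfi(y)


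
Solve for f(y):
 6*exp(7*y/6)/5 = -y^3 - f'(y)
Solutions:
 f(y) = C1 - y^4/4 - 36*exp(7*y/6)/35


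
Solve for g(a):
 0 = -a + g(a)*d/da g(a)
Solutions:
 g(a) = -sqrt(C1 + a^2)
 g(a) = sqrt(C1 + a^2)


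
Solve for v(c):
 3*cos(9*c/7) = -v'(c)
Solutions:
 v(c) = C1 - 7*sin(9*c/7)/3


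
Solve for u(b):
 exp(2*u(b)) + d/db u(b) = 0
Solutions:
 u(b) = log(-sqrt(-1/(C1 - b))) - log(2)/2
 u(b) = log(-1/(C1 - b))/2 - log(2)/2


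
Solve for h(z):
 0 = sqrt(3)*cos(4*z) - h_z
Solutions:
 h(z) = C1 + sqrt(3)*sin(4*z)/4


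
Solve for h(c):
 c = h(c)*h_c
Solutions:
 h(c) = -sqrt(C1 + c^2)
 h(c) = sqrt(C1 + c^2)


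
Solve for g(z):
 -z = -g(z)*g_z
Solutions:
 g(z) = -sqrt(C1 + z^2)
 g(z) = sqrt(C1 + z^2)


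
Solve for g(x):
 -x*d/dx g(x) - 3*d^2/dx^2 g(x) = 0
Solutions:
 g(x) = C1 + C2*erf(sqrt(6)*x/6)


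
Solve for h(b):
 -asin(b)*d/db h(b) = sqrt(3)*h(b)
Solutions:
 h(b) = C1*exp(-sqrt(3)*Integral(1/asin(b), b))


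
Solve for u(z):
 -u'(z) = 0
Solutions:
 u(z) = C1


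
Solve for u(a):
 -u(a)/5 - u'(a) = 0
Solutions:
 u(a) = C1*exp(-a/5)


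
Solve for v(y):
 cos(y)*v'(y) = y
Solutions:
 v(y) = C1 + Integral(y/cos(y), y)


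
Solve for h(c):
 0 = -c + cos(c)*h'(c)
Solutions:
 h(c) = C1 + Integral(c/cos(c), c)


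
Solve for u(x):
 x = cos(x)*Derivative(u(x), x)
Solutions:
 u(x) = C1 + Integral(x/cos(x), x)


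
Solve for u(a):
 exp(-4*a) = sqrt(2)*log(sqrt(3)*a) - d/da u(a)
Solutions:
 u(a) = C1 + sqrt(2)*a*log(a) + sqrt(2)*a*(-1 + log(3)/2) + exp(-4*a)/4


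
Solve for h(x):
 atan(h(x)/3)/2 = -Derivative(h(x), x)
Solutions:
 Integral(1/atan(_y/3), (_y, h(x))) = C1 - x/2


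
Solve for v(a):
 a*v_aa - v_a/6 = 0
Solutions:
 v(a) = C1 + C2*a^(7/6)


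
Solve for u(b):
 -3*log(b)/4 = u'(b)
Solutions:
 u(b) = C1 - 3*b*log(b)/4 + 3*b/4


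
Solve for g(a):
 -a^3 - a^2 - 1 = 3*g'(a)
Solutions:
 g(a) = C1 - a^4/12 - a^3/9 - a/3


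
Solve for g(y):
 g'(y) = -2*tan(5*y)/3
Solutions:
 g(y) = C1 + 2*log(cos(5*y))/15


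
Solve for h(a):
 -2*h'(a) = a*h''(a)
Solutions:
 h(a) = C1 + C2/a


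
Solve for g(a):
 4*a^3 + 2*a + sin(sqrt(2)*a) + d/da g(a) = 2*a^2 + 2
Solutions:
 g(a) = C1 - a^4 + 2*a^3/3 - a^2 + 2*a + sqrt(2)*cos(sqrt(2)*a)/2


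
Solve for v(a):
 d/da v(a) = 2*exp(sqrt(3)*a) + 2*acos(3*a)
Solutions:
 v(a) = C1 + 2*a*acos(3*a) - 2*sqrt(1 - 9*a^2)/3 + 2*sqrt(3)*exp(sqrt(3)*a)/3


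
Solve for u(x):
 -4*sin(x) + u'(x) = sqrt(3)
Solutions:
 u(x) = C1 + sqrt(3)*x - 4*cos(x)


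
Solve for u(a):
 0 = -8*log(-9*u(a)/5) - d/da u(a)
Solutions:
 Integral(1/(log(-_y) - log(5) + 2*log(3)), (_y, u(a)))/8 = C1 - a


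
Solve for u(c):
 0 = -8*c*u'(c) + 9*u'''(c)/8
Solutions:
 u(c) = C1 + Integral(C2*airyai(4*3^(1/3)*c/3) + C3*airybi(4*3^(1/3)*c/3), c)


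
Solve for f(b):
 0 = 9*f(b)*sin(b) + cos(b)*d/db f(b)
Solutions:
 f(b) = C1*cos(b)^9


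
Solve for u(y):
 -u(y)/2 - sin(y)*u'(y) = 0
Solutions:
 u(y) = C1*(cos(y) + 1)^(1/4)/(cos(y) - 1)^(1/4)


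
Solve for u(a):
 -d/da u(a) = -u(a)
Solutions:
 u(a) = C1*exp(a)


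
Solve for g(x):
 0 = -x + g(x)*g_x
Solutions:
 g(x) = -sqrt(C1 + x^2)
 g(x) = sqrt(C1 + x^2)


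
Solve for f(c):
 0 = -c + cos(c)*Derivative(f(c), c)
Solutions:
 f(c) = C1 + Integral(c/cos(c), c)


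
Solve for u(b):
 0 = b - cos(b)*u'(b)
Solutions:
 u(b) = C1 + Integral(b/cos(b), b)


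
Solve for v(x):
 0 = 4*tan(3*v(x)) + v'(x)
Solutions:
 v(x) = -asin(C1*exp(-12*x))/3 + pi/3
 v(x) = asin(C1*exp(-12*x))/3


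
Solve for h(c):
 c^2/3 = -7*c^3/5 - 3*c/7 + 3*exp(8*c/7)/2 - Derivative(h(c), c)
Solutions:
 h(c) = C1 - 7*c^4/20 - c^3/9 - 3*c^2/14 + 21*exp(8*c/7)/16


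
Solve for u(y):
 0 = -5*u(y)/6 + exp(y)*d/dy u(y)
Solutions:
 u(y) = C1*exp(-5*exp(-y)/6)


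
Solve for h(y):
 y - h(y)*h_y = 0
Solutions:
 h(y) = -sqrt(C1 + y^2)
 h(y) = sqrt(C1 + y^2)


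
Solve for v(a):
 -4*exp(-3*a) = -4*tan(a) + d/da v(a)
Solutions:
 v(a) = C1 + 2*log(tan(a)^2 + 1) + 4*exp(-3*a)/3


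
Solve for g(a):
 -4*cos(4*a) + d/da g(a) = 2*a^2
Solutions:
 g(a) = C1 + 2*a^3/3 + sin(4*a)


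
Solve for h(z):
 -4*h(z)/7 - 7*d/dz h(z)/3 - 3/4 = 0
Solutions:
 h(z) = C1*exp(-12*z/49) - 21/16


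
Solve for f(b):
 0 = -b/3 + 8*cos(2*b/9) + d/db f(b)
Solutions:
 f(b) = C1 + b^2/6 - 36*sin(2*b/9)


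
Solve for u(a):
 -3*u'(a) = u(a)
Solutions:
 u(a) = C1*exp(-a/3)


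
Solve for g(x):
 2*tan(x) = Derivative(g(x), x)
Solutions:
 g(x) = C1 - 2*log(cos(x))


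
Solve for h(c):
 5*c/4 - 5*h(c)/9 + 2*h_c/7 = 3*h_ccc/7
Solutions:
 h(c) = C1*exp(2^(1/3)*c*(4/(sqrt(1193) + 35)^(1/3) + 2^(1/3)*(sqrt(1193) + 35)^(1/3))/12)*sin(2^(1/3)*sqrt(3)*c*(-2^(1/3)*(sqrt(1193) + 35)^(1/3) + 4/(sqrt(1193) + 35)^(1/3))/12) + C2*exp(2^(1/3)*c*(4/(sqrt(1193) + 35)^(1/3) + 2^(1/3)*(sqrt(1193) + 35)^(1/3))/12)*cos(2^(1/3)*sqrt(3)*c*(-2^(1/3)*(sqrt(1193) + 35)^(1/3) + 4/(sqrt(1193) + 35)^(1/3))/12) + C3*exp(-2^(1/3)*c*(4/(sqrt(1193) + 35)^(1/3) + 2^(1/3)*(sqrt(1193) + 35)^(1/3))/6) + 9*c/4 + 81/70


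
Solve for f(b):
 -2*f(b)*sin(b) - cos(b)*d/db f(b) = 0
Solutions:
 f(b) = C1*cos(b)^2


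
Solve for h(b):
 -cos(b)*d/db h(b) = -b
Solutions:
 h(b) = C1 + Integral(b/cos(b), b)


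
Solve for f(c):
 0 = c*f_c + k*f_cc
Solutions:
 f(c) = C1 + C2*sqrt(k)*erf(sqrt(2)*c*sqrt(1/k)/2)


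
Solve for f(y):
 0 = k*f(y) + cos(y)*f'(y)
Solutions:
 f(y) = C1*exp(k*(log(sin(y) - 1) - log(sin(y) + 1))/2)


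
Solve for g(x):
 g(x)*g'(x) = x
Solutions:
 g(x) = -sqrt(C1 + x^2)
 g(x) = sqrt(C1 + x^2)


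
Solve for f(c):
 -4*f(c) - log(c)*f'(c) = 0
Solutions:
 f(c) = C1*exp(-4*li(c))


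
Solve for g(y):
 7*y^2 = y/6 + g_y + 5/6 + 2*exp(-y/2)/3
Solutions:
 g(y) = C1 + 7*y^3/3 - y^2/12 - 5*y/6 + 4*exp(-y/2)/3


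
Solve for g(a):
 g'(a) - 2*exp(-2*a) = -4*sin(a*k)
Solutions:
 g(a) = C1 - exp(-2*a) + 4*cos(a*k)/k


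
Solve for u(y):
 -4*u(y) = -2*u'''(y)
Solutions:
 u(y) = C3*exp(2^(1/3)*y) + (C1*sin(2^(1/3)*sqrt(3)*y/2) + C2*cos(2^(1/3)*sqrt(3)*y/2))*exp(-2^(1/3)*y/2)


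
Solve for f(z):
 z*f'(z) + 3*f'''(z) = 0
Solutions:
 f(z) = C1 + Integral(C2*airyai(-3^(2/3)*z/3) + C3*airybi(-3^(2/3)*z/3), z)


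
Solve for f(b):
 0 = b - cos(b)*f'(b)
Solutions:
 f(b) = C1 + Integral(b/cos(b), b)


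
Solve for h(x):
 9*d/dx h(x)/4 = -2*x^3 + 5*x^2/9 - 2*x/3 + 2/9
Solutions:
 h(x) = C1 - 2*x^4/9 + 20*x^3/243 - 4*x^2/27 + 8*x/81


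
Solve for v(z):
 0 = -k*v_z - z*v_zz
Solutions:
 v(z) = C1 + z^(1 - re(k))*(C2*sin(log(z)*Abs(im(k))) + C3*cos(log(z)*im(k)))


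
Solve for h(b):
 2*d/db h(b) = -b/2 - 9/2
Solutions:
 h(b) = C1 - b^2/8 - 9*b/4


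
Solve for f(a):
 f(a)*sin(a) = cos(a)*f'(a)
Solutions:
 f(a) = C1/cos(a)


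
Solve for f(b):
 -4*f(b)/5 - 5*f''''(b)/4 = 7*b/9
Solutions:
 f(b) = -35*b/36 + (C1*sin(sqrt(10)*b/5) + C2*cos(sqrt(10)*b/5))*exp(-sqrt(10)*b/5) + (C3*sin(sqrt(10)*b/5) + C4*cos(sqrt(10)*b/5))*exp(sqrt(10)*b/5)


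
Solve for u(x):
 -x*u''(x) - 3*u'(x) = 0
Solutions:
 u(x) = C1 + C2/x^2


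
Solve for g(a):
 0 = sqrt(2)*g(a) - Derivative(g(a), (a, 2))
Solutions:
 g(a) = C1*exp(-2^(1/4)*a) + C2*exp(2^(1/4)*a)


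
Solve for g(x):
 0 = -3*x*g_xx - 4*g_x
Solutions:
 g(x) = C1 + C2/x^(1/3)


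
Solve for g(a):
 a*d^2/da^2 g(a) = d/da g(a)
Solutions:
 g(a) = C1 + C2*a^2


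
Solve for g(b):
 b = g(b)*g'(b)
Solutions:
 g(b) = -sqrt(C1 + b^2)
 g(b) = sqrt(C1 + b^2)


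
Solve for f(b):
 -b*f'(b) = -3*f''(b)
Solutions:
 f(b) = C1 + C2*erfi(sqrt(6)*b/6)


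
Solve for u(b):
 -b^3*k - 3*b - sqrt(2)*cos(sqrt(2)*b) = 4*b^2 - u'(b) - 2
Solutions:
 u(b) = C1 + b^4*k/4 + 4*b^3/3 + 3*b^2/2 - 2*b + sin(sqrt(2)*b)


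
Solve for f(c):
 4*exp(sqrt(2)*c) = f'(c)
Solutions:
 f(c) = C1 + 2*sqrt(2)*exp(sqrt(2)*c)


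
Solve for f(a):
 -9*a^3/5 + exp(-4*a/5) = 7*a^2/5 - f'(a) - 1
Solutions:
 f(a) = C1 + 9*a^4/20 + 7*a^3/15 - a + 5*exp(-4*a/5)/4


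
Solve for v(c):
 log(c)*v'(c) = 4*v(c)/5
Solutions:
 v(c) = C1*exp(4*li(c)/5)


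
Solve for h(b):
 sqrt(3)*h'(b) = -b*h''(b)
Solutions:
 h(b) = C1 + C2*b^(1 - sqrt(3))


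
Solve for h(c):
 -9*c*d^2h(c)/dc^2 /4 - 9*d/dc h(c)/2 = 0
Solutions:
 h(c) = C1 + C2/c


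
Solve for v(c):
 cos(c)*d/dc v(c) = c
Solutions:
 v(c) = C1 + Integral(c/cos(c), c)


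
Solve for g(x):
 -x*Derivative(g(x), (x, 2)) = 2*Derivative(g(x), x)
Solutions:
 g(x) = C1 + C2/x


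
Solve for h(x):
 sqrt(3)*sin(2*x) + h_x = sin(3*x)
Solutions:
 h(x) = C1 + sqrt(3)*cos(2*x)/2 - cos(3*x)/3


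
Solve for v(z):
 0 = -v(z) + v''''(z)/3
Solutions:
 v(z) = C1*exp(-3^(1/4)*z) + C2*exp(3^(1/4)*z) + C3*sin(3^(1/4)*z) + C4*cos(3^(1/4)*z)


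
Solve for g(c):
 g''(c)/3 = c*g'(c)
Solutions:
 g(c) = C1 + C2*erfi(sqrt(6)*c/2)


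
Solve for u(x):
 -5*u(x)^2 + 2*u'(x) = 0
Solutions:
 u(x) = -2/(C1 + 5*x)


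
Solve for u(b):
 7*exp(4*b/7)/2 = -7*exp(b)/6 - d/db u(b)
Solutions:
 u(b) = C1 - 49*exp(4*b/7)/8 - 7*exp(b)/6


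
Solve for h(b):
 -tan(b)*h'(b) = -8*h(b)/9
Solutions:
 h(b) = C1*sin(b)^(8/9)


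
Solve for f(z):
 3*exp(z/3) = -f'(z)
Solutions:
 f(z) = C1 - 9*exp(z/3)


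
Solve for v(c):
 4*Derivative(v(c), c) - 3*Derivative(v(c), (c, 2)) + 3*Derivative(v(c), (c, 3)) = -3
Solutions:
 v(c) = C1 - 3*c/4 + (C2*sin(sqrt(39)*c/6) + C3*cos(sqrt(39)*c/6))*exp(c/2)


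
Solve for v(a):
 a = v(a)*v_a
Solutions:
 v(a) = -sqrt(C1 + a^2)
 v(a) = sqrt(C1 + a^2)


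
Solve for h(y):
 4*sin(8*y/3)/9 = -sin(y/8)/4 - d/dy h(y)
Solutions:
 h(y) = C1 + 2*cos(y/8) + cos(8*y/3)/6


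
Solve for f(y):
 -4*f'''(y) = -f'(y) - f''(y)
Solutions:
 f(y) = C1 + C2*exp(y*(1 - sqrt(17))/8) + C3*exp(y*(1 + sqrt(17))/8)


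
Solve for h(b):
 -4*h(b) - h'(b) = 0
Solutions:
 h(b) = C1*exp(-4*b)


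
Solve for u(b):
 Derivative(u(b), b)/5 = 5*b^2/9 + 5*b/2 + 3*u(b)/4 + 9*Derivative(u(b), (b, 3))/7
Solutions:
 u(b) = C1*exp(105^(1/3)*b*(4*105^(1/3)/(sqrt(4093905) + 2025)^(1/3) + (sqrt(4093905) + 2025)^(1/3))/180)*sin(3^(1/6)*35^(1/3)*b*(-3^(2/3)*(sqrt(4093905) + 2025)^(1/3) + 12*35^(1/3)/(sqrt(4093905) + 2025)^(1/3))/180) + C2*exp(105^(1/3)*b*(4*105^(1/3)/(sqrt(4093905) + 2025)^(1/3) + (sqrt(4093905) + 2025)^(1/3))/180)*cos(3^(1/6)*35^(1/3)*b*(-3^(2/3)*(sqrt(4093905) + 2025)^(1/3) + 12*35^(1/3)/(sqrt(4093905) + 2025)^(1/3))/180) + C3*exp(-105^(1/3)*b*(4*105^(1/3)/(sqrt(4093905) + 2025)^(1/3) + (sqrt(4093905) + 2025)^(1/3))/90) - 20*b^2/27 - 302*b/81 - 1208/1215


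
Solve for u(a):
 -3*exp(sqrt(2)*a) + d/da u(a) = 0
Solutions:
 u(a) = C1 + 3*sqrt(2)*exp(sqrt(2)*a)/2


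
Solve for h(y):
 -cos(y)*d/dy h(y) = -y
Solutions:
 h(y) = C1 + Integral(y/cos(y), y)


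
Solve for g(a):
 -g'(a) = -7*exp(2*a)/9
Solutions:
 g(a) = C1 + 7*exp(2*a)/18


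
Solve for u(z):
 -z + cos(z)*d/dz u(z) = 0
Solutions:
 u(z) = C1 + Integral(z/cos(z), z)


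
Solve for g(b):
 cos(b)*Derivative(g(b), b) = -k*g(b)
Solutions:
 g(b) = C1*exp(k*(log(sin(b) - 1) - log(sin(b) + 1))/2)


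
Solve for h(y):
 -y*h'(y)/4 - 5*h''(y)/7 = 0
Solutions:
 h(y) = C1 + C2*erf(sqrt(70)*y/20)


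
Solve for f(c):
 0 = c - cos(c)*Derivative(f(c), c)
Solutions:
 f(c) = C1 + Integral(c/cos(c), c)


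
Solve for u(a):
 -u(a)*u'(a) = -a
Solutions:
 u(a) = -sqrt(C1 + a^2)
 u(a) = sqrt(C1 + a^2)


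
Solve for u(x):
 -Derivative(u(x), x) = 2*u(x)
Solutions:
 u(x) = C1*exp(-2*x)


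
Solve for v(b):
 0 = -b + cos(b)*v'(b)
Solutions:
 v(b) = C1 + Integral(b/cos(b), b)


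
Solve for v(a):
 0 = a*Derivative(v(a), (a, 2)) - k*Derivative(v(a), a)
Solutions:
 v(a) = C1 + a^(re(k) + 1)*(C2*sin(log(a)*Abs(im(k))) + C3*cos(log(a)*im(k)))


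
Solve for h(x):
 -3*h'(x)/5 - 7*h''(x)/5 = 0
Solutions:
 h(x) = C1 + C2*exp(-3*x/7)


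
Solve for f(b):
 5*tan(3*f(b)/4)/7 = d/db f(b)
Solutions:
 f(b) = -4*asin(C1*exp(15*b/28))/3 + 4*pi/3
 f(b) = 4*asin(C1*exp(15*b/28))/3


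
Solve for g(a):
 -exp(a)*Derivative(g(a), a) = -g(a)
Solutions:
 g(a) = C1*exp(-exp(-a))


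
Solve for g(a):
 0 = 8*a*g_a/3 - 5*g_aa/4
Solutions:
 g(a) = C1 + C2*erfi(4*sqrt(15)*a/15)


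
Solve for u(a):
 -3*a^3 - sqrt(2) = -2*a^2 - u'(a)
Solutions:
 u(a) = C1 + 3*a^4/4 - 2*a^3/3 + sqrt(2)*a


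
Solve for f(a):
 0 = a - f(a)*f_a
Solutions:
 f(a) = -sqrt(C1 + a^2)
 f(a) = sqrt(C1 + a^2)


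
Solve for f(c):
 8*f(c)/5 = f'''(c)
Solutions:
 f(c) = C3*exp(2*5^(2/3)*c/5) + (C1*sin(sqrt(3)*5^(2/3)*c/5) + C2*cos(sqrt(3)*5^(2/3)*c/5))*exp(-5^(2/3)*c/5)


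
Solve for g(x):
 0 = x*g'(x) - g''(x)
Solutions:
 g(x) = C1 + C2*erfi(sqrt(2)*x/2)


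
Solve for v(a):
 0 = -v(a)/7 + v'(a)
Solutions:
 v(a) = C1*exp(a/7)


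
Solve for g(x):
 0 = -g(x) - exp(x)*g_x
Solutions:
 g(x) = C1*exp(exp(-x))


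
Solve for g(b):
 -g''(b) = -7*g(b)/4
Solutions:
 g(b) = C1*exp(-sqrt(7)*b/2) + C2*exp(sqrt(7)*b/2)


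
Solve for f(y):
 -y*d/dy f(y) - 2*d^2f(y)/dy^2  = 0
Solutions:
 f(y) = C1 + C2*erf(y/2)


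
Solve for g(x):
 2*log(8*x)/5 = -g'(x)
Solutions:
 g(x) = C1 - 2*x*log(x)/5 - 6*x*log(2)/5 + 2*x/5


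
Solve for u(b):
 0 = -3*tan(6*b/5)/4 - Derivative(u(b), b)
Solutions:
 u(b) = C1 + 5*log(cos(6*b/5))/8


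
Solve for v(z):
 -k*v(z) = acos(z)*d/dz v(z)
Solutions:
 v(z) = C1*exp(-k*Integral(1/acos(z), z))


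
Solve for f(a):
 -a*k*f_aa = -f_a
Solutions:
 f(a) = C1 + a^(((re(k) + 1)*re(k) + im(k)^2)/(re(k)^2 + im(k)^2))*(C2*sin(log(a)*Abs(im(k))/(re(k)^2 + im(k)^2)) + C3*cos(log(a)*im(k)/(re(k)^2 + im(k)^2)))


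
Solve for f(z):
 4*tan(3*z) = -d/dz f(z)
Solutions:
 f(z) = C1 + 4*log(cos(3*z))/3


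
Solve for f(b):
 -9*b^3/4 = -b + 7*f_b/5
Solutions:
 f(b) = C1 - 45*b^4/112 + 5*b^2/14


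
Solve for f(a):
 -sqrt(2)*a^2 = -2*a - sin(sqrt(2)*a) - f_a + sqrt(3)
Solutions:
 f(a) = C1 + sqrt(2)*a^3/3 - a^2 + sqrt(3)*a + sqrt(2)*cos(sqrt(2)*a)/2


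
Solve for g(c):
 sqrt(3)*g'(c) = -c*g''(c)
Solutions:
 g(c) = C1 + C2*c^(1 - sqrt(3))


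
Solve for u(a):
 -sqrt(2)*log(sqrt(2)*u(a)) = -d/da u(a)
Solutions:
 -sqrt(2)*Integral(1/(2*log(_y) + log(2)), (_y, u(a))) = C1 - a


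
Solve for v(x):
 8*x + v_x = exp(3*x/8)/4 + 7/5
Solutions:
 v(x) = C1 - 4*x^2 + 7*x/5 + 2*exp(3*x/8)/3


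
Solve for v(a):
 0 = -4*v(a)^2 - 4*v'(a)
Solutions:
 v(a) = 1/(C1 + a)


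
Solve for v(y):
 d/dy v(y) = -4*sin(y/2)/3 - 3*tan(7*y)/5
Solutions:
 v(y) = C1 + 3*log(cos(7*y))/35 + 8*cos(y/2)/3


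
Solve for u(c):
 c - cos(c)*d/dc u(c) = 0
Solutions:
 u(c) = C1 + Integral(c/cos(c), c)


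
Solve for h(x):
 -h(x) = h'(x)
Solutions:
 h(x) = C1*exp(-x)


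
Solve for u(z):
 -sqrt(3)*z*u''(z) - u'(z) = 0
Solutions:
 u(z) = C1 + C2*z^(1 - sqrt(3)/3)


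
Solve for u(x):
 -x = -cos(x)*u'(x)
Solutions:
 u(x) = C1 + Integral(x/cos(x), x)


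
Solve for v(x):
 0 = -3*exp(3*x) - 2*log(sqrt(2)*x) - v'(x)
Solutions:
 v(x) = C1 - 2*x*log(x) + x*(2 - log(2)) - exp(3*x)


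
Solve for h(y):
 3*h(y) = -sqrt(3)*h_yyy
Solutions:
 h(y) = C3*exp(-3^(1/6)*y) + (C1*sin(3^(2/3)*y/2) + C2*cos(3^(2/3)*y/2))*exp(3^(1/6)*y/2)


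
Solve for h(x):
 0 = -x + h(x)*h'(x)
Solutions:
 h(x) = -sqrt(C1 + x^2)
 h(x) = sqrt(C1 + x^2)


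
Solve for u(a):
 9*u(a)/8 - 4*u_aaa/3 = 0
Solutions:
 u(a) = C3*exp(3*2^(1/3)*a/4) + (C1*sin(3*2^(1/3)*sqrt(3)*a/8) + C2*cos(3*2^(1/3)*sqrt(3)*a/8))*exp(-3*2^(1/3)*a/8)


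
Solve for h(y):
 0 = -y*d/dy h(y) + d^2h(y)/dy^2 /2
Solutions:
 h(y) = C1 + C2*erfi(y)


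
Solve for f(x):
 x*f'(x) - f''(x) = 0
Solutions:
 f(x) = C1 + C2*erfi(sqrt(2)*x/2)


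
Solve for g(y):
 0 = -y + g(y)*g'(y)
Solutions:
 g(y) = -sqrt(C1 + y^2)
 g(y) = sqrt(C1 + y^2)


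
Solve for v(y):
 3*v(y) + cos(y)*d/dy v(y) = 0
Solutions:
 v(y) = C1*(sin(y) - 1)^(3/2)/(sin(y) + 1)^(3/2)


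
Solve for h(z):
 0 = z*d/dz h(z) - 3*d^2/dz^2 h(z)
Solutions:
 h(z) = C1 + C2*erfi(sqrt(6)*z/6)


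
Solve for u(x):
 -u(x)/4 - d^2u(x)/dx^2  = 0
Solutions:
 u(x) = C1*sin(x/2) + C2*cos(x/2)


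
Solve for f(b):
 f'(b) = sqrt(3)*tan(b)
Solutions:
 f(b) = C1 - sqrt(3)*log(cos(b))


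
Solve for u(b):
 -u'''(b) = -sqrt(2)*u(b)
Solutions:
 u(b) = C3*exp(2^(1/6)*b) + (C1*sin(2^(1/6)*sqrt(3)*b/2) + C2*cos(2^(1/6)*sqrt(3)*b/2))*exp(-2^(1/6)*b/2)


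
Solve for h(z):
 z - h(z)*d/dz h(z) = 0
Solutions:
 h(z) = -sqrt(C1 + z^2)
 h(z) = sqrt(C1 + z^2)


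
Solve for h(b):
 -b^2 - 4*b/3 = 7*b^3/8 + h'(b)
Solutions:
 h(b) = C1 - 7*b^4/32 - b^3/3 - 2*b^2/3


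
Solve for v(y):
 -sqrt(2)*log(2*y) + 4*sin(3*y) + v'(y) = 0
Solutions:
 v(y) = C1 + sqrt(2)*y*(log(y) - 1) + sqrt(2)*y*log(2) + 4*cos(3*y)/3


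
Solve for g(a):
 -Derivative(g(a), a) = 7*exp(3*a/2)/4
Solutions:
 g(a) = C1 - 7*exp(3*a/2)/6


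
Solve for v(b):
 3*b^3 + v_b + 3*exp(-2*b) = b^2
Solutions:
 v(b) = C1 - 3*b^4/4 + b^3/3 + 3*exp(-2*b)/2


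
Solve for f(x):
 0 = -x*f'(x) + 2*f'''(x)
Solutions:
 f(x) = C1 + Integral(C2*airyai(2^(2/3)*x/2) + C3*airybi(2^(2/3)*x/2), x)


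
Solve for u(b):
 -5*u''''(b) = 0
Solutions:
 u(b) = C1 + C2*b + C3*b^2 + C4*b^3


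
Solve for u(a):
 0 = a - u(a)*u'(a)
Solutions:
 u(a) = -sqrt(C1 + a^2)
 u(a) = sqrt(C1 + a^2)


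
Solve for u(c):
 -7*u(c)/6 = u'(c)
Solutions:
 u(c) = C1*exp(-7*c/6)


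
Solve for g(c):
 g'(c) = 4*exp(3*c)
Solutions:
 g(c) = C1 + 4*exp(3*c)/3


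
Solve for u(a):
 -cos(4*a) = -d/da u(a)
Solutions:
 u(a) = C1 + sin(4*a)/4


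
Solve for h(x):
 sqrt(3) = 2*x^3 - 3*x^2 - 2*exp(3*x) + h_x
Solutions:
 h(x) = C1 - x^4/2 + x^3 + sqrt(3)*x + 2*exp(3*x)/3


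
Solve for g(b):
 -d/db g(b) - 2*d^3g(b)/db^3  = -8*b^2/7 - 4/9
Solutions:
 g(b) = C1 + C2*sin(sqrt(2)*b/2) + C3*cos(sqrt(2)*b/2) + 8*b^3/21 - 260*b/63


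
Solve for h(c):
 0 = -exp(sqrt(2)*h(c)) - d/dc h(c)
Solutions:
 h(c) = sqrt(2)*(2*log(1/(C1 + c)) - log(2))/4


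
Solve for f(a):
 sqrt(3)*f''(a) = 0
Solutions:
 f(a) = C1 + C2*a


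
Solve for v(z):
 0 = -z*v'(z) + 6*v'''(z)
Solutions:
 v(z) = C1 + Integral(C2*airyai(6^(2/3)*z/6) + C3*airybi(6^(2/3)*z/6), z)


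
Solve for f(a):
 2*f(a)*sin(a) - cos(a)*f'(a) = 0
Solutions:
 f(a) = C1/cos(a)^2


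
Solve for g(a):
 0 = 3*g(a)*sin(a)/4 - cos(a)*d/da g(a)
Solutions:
 g(a) = C1/cos(a)^(3/4)


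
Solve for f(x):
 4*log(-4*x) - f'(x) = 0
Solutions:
 f(x) = C1 + 4*x*log(-x) + 4*x*(-1 + 2*log(2))


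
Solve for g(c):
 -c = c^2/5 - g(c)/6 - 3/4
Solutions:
 g(c) = 6*c^2/5 + 6*c - 9/2


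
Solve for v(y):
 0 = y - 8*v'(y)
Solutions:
 v(y) = C1 + y^2/16


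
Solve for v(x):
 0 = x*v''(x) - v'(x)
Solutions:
 v(x) = C1 + C2*x^2


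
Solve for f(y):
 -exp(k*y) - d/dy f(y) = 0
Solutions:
 f(y) = C1 - exp(k*y)/k


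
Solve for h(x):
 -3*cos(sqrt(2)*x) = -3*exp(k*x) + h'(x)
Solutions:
 h(x) = C1 - 3*sqrt(2)*sin(sqrt(2)*x)/2 + 3*exp(k*x)/k


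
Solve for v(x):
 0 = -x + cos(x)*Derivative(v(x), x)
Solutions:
 v(x) = C1 + Integral(x/cos(x), x)


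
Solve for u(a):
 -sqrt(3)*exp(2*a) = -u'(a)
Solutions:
 u(a) = C1 + sqrt(3)*exp(2*a)/2


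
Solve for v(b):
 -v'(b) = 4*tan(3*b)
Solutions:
 v(b) = C1 + 4*log(cos(3*b))/3


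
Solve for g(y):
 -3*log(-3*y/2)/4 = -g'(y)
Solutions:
 g(y) = C1 + 3*y*log(-y)/4 + 3*y*(-1 - log(2) + log(3))/4


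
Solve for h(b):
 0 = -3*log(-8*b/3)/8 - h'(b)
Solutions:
 h(b) = C1 - 3*b*log(-b)/8 + 3*b*(-3*log(2) + 1 + log(3))/8


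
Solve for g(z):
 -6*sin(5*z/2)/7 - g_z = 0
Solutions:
 g(z) = C1 + 12*cos(5*z/2)/35


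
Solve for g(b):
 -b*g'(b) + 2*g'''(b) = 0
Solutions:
 g(b) = C1 + Integral(C2*airyai(2^(2/3)*b/2) + C3*airybi(2^(2/3)*b/2), b)


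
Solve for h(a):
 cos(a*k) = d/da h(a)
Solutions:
 h(a) = C1 + sin(a*k)/k


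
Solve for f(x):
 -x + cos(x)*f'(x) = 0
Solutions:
 f(x) = C1 + Integral(x/cos(x), x)


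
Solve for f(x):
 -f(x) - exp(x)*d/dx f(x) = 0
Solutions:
 f(x) = C1*exp(exp(-x))


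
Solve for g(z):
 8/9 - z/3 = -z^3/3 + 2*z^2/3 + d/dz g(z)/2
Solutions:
 g(z) = C1 + z^4/6 - 4*z^3/9 - z^2/3 + 16*z/9


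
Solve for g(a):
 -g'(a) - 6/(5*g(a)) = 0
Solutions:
 g(a) = -sqrt(C1 - 60*a)/5
 g(a) = sqrt(C1 - 60*a)/5


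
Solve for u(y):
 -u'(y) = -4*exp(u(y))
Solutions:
 u(y) = log(-1/(C1 + 4*y))


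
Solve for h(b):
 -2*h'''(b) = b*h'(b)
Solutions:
 h(b) = C1 + Integral(C2*airyai(-2^(2/3)*b/2) + C3*airybi(-2^(2/3)*b/2), b)


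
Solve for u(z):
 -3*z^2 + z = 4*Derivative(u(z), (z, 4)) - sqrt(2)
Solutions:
 u(z) = C1 + C2*z + C3*z^2 + C4*z^3 - z^6/480 + z^5/480 + sqrt(2)*z^4/96


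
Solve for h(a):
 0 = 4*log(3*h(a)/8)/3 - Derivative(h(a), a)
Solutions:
 3*Integral(1/(-log(_y) - log(3) + 3*log(2)), (_y, h(a)))/4 = C1 - a


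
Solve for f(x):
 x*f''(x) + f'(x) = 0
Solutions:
 f(x) = C1 + C2*log(x)


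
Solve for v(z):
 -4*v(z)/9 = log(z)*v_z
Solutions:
 v(z) = C1*exp(-4*li(z)/9)


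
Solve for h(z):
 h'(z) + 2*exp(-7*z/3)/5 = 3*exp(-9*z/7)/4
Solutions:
 h(z) = C1 + 6*exp(-7*z/3)/35 - 7*exp(-9*z/7)/12


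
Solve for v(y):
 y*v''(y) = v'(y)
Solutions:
 v(y) = C1 + C2*y^2


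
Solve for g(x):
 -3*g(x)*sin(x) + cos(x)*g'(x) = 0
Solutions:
 g(x) = C1/cos(x)^3


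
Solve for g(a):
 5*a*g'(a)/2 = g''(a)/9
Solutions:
 g(a) = C1 + C2*erfi(3*sqrt(5)*a/2)


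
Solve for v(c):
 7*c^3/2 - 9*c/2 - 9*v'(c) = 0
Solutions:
 v(c) = C1 + 7*c^4/72 - c^2/4


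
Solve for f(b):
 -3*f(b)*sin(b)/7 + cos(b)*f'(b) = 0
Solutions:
 f(b) = C1/cos(b)^(3/7)


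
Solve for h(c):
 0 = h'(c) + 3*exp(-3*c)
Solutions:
 h(c) = C1 + exp(-3*c)


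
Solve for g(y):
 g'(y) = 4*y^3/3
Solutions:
 g(y) = C1 + y^4/3


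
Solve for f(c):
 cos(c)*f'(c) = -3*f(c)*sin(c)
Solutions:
 f(c) = C1*cos(c)^3


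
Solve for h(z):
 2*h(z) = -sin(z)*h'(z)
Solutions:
 h(z) = C1*(cos(z) + 1)/(cos(z) - 1)


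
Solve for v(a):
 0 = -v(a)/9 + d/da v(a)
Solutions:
 v(a) = C1*exp(a/9)


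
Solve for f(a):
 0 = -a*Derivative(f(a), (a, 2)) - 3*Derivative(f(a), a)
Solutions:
 f(a) = C1 + C2/a^2


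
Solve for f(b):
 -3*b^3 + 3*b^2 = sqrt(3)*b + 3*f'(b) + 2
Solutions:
 f(b) = C1 - b^4/4 + b^3/3 - sqrt(3)*b^2/6 - 2*b/3


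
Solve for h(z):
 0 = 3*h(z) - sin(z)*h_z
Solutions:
 h(z) = C1*(cos(z) - 1)^(3/2)/(cos(z) + 1)^(3/2)


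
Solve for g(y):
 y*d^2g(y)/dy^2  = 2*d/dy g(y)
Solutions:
 g(y) = C1 + C2*y^3


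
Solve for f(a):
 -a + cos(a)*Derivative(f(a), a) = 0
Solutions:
 f(a) = C1 + Integral(a/cos(a), a)


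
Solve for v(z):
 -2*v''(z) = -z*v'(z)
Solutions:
 v(z) = C1 + C2*erfi(z/2)


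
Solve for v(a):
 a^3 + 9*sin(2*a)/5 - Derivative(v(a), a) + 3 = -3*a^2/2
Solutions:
 v(a) = C1 + a^4/4 + a^3/2 + 3*a - 9*cos(2*a)/10


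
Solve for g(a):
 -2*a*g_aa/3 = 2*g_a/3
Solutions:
 g(a) = C1 + C2*log(a)


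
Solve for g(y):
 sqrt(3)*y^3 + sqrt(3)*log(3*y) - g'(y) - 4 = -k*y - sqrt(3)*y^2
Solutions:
 g(y) = C1 + k*y^2/2 + sqrt(3)*y^4/4 + sqrt(3)*y^3/3 + sqrt(3)*y*log(y) - 4*y - sqrt(3)*y + sqrt(3)*y*log(3)


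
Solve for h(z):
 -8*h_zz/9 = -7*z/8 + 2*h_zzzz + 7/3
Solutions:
 h(z) = C1 + C2*z + C3*sin(2*z/3) + C4*cos(2*z/3) + 21*z^3/128 - 21*z^2/16


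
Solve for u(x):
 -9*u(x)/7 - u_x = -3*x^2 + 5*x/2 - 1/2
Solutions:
 u(x) = C1*exp(-9*x/7) + 7*x^2/3 - 301*x/54 + 1148/243


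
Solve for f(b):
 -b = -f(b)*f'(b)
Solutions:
 f(b) = -sqrt(C1 + b^2)
 f(b) = sqrt(C1 + b^2)


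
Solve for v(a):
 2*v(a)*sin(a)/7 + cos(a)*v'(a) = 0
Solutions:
 v(a) = C1*cos(a)^(2/7)


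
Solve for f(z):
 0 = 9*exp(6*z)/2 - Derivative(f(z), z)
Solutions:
 f(z) = C1 + 3*exp(6*z)/4


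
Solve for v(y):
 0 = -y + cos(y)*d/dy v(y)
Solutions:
 v(y) = C1 + Integral(y/cos(y), y)


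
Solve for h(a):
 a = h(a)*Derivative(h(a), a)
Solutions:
 h(a) = -sqrt(C1 + a^2)
 h(a) = sqrt(C1 + a^2)


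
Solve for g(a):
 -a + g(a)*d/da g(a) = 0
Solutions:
 g(a) = -sqrt(C1 + a^2)
 g(a) = sqrt(C1 + a^2)


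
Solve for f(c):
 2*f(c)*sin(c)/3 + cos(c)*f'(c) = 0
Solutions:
 f(c) = C1*cos(c)^(2/3)


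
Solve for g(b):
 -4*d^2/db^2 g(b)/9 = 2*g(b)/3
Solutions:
 g(b) = C1*sin(sqrt(6)*b/2) + C2*cos(sqrt(6)*b/2)


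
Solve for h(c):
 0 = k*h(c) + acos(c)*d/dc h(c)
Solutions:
 h(c) = C1*exp(-k*Integral(1/acos(c), c))


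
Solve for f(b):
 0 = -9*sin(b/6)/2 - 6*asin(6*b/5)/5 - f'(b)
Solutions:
 f(b) = C1 - 6*b*asin(6*b/5)/5 - sqrt(25 - 36*b^2)/5 + 27*cos(b/6)


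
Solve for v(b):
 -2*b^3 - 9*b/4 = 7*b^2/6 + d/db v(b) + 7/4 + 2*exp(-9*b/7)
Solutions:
 v(b) = C1 - b^4/2 - 7*b^3/18 - 9*b^2/8 - 7*b/4 + 14*exp(-9*b/7)/9


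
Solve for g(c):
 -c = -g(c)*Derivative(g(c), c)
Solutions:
 g(c) = -sqrt(C1 + c^2)
 g(c) = sqrt(C1 + c^2)


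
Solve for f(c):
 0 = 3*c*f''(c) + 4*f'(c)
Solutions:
 f(c) = C1 + C2/c^(1/3)


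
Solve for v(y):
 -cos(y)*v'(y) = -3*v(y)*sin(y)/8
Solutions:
 v(y) = C1/cos(y)^(3/8)


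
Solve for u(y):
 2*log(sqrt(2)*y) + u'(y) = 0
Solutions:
 u(y) = C1 - 2*y*log(y) - y*log(2) + 2*y


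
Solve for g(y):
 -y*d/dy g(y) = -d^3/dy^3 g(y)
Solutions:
 g(y) = C1 + Integral(C2*airyai(y) + C3*airybi(y), y)


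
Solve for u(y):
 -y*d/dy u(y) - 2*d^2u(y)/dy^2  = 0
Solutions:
 u(y) = C1 + C2*erf(y/2)


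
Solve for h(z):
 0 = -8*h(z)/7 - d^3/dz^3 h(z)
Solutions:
 h(z) = C3*exp(-2*7^(2/3)*z/7) + (C1*sin(sqrt(3)*7^(2/3)*z/7) + C2*cos(sqrt(3)*7^(2/3)*z/7))*exp(7^(2/3)*z/7)


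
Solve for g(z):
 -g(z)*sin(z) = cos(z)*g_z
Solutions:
 g(z) = C1*cos(z)


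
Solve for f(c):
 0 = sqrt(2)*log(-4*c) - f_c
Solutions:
 f(c) = C1 + sqrt(2)*c*log(-c) + sqrt(2)*c*(-1 + 2*log(2))


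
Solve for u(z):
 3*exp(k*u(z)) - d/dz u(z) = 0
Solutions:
 u(z) = Piecewise((log(-1/(C1*k + 3*k*z))/k, Ne(k, 0)), (nan, True))
 u(z) = Piecewise((C1 + 3*z, Eq(k, 0)), (nan, True))


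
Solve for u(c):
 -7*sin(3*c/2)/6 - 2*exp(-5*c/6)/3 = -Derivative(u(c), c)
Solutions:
 u(c) = C1 - 7*cos(3*c/2)/9 - 4*exp(-5*c/6)/5


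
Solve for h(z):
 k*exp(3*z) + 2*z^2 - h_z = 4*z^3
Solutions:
 h(z) = C1 + k*exp(3*z)/3 - z^4 + 2*z^3/3


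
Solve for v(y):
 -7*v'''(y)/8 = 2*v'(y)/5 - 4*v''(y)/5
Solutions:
 v(y) = C1 + (C2*sin(4*sqrt(19)*y/35) + C3*cos(4*sqrt(19)*y/35))*exp(16*y/35)


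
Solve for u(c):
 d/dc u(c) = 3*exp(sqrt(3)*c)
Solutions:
 u(c) = C1 + sqrt(3)*exp(sqrt(3)*c)


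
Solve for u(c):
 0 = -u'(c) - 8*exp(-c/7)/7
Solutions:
 u(c) = C1 + 8*exp(-c/7)


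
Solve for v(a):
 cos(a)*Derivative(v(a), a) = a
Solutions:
 v(a) = C1 + Integral(a/cos(a), a)


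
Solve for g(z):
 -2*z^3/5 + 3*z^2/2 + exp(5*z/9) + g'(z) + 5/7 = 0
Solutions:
 g(z) = C1 + z^4/10 - z^3/2 - 5*z/7 - 9*exp(5*z/9)/5


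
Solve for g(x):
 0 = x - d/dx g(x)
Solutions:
 g(x) = C1 + x^2/2


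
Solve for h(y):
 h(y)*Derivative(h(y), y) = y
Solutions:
 h(y) = -sqrt(C1 + y^2)
 h(y) = sqrt(C1 + y^2)


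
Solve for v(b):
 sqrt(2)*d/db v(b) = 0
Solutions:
 v(b) = C1


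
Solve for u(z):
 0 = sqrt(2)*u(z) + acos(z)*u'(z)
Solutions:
 u(z) = C1*exp(-sqrt(2)*Integral(1/acos(z), z))


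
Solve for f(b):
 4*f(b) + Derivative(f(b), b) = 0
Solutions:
 f(b) = C1*exp(-4*b)


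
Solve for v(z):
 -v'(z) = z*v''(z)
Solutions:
 v(z) = C1 + C2*log(z)


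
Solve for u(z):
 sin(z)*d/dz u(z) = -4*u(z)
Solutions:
 u(z) = C1*(cos(z)^2 + 2*cos(z) + 1)/(cos(z)^2 - 2*cos(z) + 1)


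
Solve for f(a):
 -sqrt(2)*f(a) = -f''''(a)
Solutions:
 f(a) = C1*exp(-2^(1/8)*a) + C2*exp(2^(1/8)*a) + C3*sin(2^(1/8)*a) + C4*cos(2^(1/8)*a)


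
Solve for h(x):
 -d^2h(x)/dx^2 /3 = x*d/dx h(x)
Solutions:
 h(x) = C1 + C2*erf(sqrt(6)*x/2)


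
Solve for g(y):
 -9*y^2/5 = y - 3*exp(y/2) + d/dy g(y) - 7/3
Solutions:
 g(y) = C1 - 3*y^3/5 - y^2/2 + 7*y/3 + 6*exp(y/2)


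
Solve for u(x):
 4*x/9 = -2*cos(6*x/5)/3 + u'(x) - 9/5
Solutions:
 u(x) = C1 + 2*x^2/9 + 9*x/5 + 5*sin(6*x/5)/9


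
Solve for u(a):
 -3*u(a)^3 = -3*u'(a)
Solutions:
 u(a) = -sqrt(2)*sqrt(-1/(C1 + a))/2
 u(a) = sqrt(2)*sqrt(-1/(C1 + a))/2


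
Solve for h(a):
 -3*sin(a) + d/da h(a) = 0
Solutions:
 h(a) = C1 - 3*cos(a)


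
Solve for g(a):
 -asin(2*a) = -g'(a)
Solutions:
 g(a) = C1 + a*asin(2*a) + sqrt(1 - 4*a^2)/2


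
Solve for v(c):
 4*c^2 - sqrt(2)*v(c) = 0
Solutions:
 v(c) = 2*sqrt(2)*c^2


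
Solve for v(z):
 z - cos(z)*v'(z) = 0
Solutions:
 v(z) = C1 + Integral(z/cos(z), z)


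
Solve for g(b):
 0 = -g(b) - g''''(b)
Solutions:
 g(b) = (C1*sin(sqrt(2)*b/2) + C2*cos(sqrt(2)*b/2))*exp(-sqrt(2)*b/2) + (C3*sin(sqrt(2)*b/2) + C4*cos(sqrt(2)*b/2))*exp(sqrt(2)*b/2)


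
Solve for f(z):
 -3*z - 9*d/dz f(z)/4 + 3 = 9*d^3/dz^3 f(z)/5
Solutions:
 f(z) = C1 + C2*sin(sqrt(5)*z/2) + C3*cos(sqrt(5)*z/2) - 2*z^2/3 + 4*z/3


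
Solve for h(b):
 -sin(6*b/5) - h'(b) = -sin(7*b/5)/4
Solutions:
 h(b) = C1 + 5*cos(6*b/5)/6 - 5*cos(7*b/5)/28


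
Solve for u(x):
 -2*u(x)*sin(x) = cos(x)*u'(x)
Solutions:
 u(x) = C1*cos(x)^2


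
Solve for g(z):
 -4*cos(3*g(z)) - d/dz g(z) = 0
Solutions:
 g(z) = -asin((C1 + exp(24*z))/(C1 - exp(24*z)))/3 + pi/3
 g(z) = asin((C1 + exp(24*z))/(C1 - exp(24*z)))/3


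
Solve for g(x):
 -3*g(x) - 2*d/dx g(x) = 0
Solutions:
 g(x) = C1*exp(-3*x/2)


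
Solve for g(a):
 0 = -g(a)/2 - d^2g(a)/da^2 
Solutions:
 g(a) = C1*sin(sqrt(2)*a/2) + C2*cos(sqrt(2)*a/2)


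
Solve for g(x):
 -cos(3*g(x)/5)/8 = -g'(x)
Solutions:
 -x/8 - 5*log(sin(3*g(x)/5) - 1)/6 + 5*log(sin(3*g(x)/5) + 1)/6 = C1


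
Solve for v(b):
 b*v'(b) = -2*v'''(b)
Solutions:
 v(b) = C1 + Integral(C2*airyai(-2^(2/3)*b/2) + C3*airybi(-2^(2/3)*b/2), b)


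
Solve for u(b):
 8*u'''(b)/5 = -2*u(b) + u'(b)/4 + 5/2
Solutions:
 u(b) = C1*exp(30^(1/3)*b*(30^(1/3)/(sqrt(82914) + 288)^(1/3) + (sqrt(82914) + 288)^(1/3))/48)*sin(10^(1/3)*3^(1/6)*b*(-3^(2/3)*(sqrt(82914) + 288)^(1/3) + 3*10^(1/3)/(sqrt(82914) + 288)^(1/3))/48) + C2*exp(30^(1/3)*b*(30^(1/3)/(sqrt(82914) + 288)^(1/3) + (sqrt(82914) + 288)^(1/3))/48)*cos(10^(1/3)*3^(1/6)*b*(-3^(2/3)*(sqrt(82914) + 288)^(1/3) + 3*10^(1/3)/(sqrt(82914) + 288)^(1/3))/48) + C3*exp(-30^(1/3)*b*(30^(1/3)/(sqrt(82914) + 288)^(1/3) + (sqrt(82914) + 288)^(1/3))/24) + 5/4


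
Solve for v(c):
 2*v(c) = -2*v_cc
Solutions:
 v(c) = C1*sin(c) + C2*cos(c)


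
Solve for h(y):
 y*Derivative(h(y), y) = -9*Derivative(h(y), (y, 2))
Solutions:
 h(y) = C1 + C2*erf(sqrt(2)*y/6)


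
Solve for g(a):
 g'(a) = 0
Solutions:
 g(a) = C1


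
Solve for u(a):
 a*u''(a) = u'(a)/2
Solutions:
 u(a) = C1 + C2*a^(3/2)


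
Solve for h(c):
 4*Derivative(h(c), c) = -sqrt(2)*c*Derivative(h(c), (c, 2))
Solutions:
 h(c) = C1 + C2*c^(1 - 2*sqrt(2))


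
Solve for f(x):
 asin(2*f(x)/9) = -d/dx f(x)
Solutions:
 Integral(1/asin(2*_y/9), (_y, f(x))) = C1 - x


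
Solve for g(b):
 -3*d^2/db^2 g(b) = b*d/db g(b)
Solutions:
 g(b) = C1 + C2*erf(sqrt(6)*b/6)


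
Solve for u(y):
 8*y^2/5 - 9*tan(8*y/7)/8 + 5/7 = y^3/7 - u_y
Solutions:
 u(y) = C1 + y^4/28 - 8*y^3/15 - 5*y/7 - 63*log(cos(8*y/7))/64


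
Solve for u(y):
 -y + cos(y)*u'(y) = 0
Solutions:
 u(y) = C1 + Integral(y/cos(y), y)


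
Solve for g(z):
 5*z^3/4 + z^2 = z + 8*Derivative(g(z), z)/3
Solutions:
 g(z) = C1 + 15*z^4/128 + z^3/8 - 3*z^2/16


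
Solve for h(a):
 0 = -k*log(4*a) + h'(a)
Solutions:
 h(a) = C1 + a*k*log(a) - a*k + a*k*log(4)


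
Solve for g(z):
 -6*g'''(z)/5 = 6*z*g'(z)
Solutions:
 g(z) = C1 + Integral(C2*airyai(-5^(1/3)*z) + C3*airybi(-5^(1/3)*z), z)


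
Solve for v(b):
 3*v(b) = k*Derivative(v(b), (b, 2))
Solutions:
 v(b) = C1*exp(-sqrt(3)*b*sqrt(1/k)) + C2*exp(sqrt(3)*b*sqrt(1/k))


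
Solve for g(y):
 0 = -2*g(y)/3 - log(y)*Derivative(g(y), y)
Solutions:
 g(y) = C1*exp(-2*li(y)/3)


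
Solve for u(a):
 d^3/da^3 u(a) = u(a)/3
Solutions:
 u(a) = C3*exp(3^(2/3)*a/3) + (C1*sin(3^(1/6)*a/2) + C2*cos(3^(1/6)*a/2))*exp(-3^(2/3)*a/6)


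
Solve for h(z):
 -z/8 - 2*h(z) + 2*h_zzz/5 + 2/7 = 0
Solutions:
 h(z) = C3*exp(5^(1/3)*z) - z/16 + (C1*sin(sqrt(3)*5^(1/3)*z/2) + C2*cos(sqrt(3)*5^(1/3)*z/2))*exp(-5^(1/3)*z/2) + 1/7


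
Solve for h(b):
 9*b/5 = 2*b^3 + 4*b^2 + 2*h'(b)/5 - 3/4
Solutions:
 h(b) = C1 - 5*b^4/4 - 10*b^3/3 + 9*b^2/4 + 15*b/8


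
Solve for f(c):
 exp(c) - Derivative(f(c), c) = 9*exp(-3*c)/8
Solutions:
 f(c) = C1 + exp(c) + 3*exp(-3*c)/8


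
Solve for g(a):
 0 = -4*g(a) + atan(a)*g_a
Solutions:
 g(a) = C1*exp(4*Integral(1/atan(a), a))


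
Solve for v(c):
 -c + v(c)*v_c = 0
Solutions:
 v(c) = -sqrt(C1 + c^2)
 v(c) = sqrt(C1 + c^2)


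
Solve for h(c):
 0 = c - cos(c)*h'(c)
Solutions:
 h(c) = C1 + Integral(c/cos(c), c)


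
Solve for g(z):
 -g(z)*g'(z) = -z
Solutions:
 g(z) = -sqrt(C1 + z^2)
 g(z) = sqrt(C1 + z^2)


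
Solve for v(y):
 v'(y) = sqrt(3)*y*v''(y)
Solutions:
 v(y) = C1 + C2*y^(sqrt(3)/3 + 1)


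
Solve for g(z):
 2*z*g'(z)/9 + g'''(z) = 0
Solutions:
 g(z) = C1 + Integral(C2*airyai(-6^(1/3)*z/3) + C3*airybi(-6^(1/3)*z/3), z)


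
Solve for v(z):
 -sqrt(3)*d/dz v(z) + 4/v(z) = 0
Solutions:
 v(z) = -sqrt(C1 + 24*sqrt(3)*z)/3
 v(z) = sqrt(C1 + 24*sqrt(3)*z)/3


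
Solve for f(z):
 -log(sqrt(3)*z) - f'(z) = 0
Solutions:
 f(z) = C1 - z*log(z) - z*log(3)/2 + z


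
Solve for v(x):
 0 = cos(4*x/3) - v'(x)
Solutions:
 v(x) = C1 + 3*sin(4*x/3)/4


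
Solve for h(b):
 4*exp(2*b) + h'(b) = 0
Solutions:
 h(b) = C1 - 2*exp(2*b)


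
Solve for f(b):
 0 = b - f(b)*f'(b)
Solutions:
 f(b) = -sqrt(C1 + b^2)
 f(b) = sqrt(C1 + b^2)


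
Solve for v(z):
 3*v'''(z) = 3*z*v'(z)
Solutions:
 v(z) = C1 + Integral(C2*airyai(z) + C3*airybi(z), z)


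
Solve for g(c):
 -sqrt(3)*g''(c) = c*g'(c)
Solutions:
 g(c) = C1 + C2*erf(sqrt(2)*3^(3/4)*c/6)


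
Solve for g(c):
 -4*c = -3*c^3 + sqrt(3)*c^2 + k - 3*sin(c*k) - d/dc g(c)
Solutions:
 g(c) = C1 - 3*c^4/4 + sqrt(3)*c^3/3 + 2*c^2 + c*k + 3*cos(c*k)/k


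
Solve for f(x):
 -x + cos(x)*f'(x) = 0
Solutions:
 f(x) = C1 + Integral(x/cos(x), x)


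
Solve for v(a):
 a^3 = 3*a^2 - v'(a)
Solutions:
 v(a) = C1 - a^4/4 + a^3


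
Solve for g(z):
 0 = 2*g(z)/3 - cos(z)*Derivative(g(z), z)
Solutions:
 g(z) = C1*(sin(z) + 1)^(1/3)/(sin(z) - 1)^(1/3)


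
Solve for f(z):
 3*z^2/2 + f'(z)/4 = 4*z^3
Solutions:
 f(z) = C1 + 4*z^4 - 2*z^3


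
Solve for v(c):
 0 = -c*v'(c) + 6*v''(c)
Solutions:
 v(c) = C1 + C2*erfi(sqrt(3)*c/6)


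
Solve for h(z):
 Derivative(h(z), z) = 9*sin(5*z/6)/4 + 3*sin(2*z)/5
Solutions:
 h(z) = C1 - 27*cos(5*z/6)/10 - 3*cos(2*z)/10


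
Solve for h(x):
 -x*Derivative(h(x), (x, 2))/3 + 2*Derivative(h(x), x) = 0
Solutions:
 h(x) = C1 + C2*x^7


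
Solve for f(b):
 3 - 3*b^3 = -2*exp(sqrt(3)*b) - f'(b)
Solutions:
 f(b) = C1 + 3*b^4/4 - 3*b - 2*sqrt(3)*exp(sqrt(3)*b)/3


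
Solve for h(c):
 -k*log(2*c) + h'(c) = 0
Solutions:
 h(c) = C1 + c*k*log(c) - c*k + c*k*log(2)


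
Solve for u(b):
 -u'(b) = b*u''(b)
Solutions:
 u(b) = C1 + C2*log(b)


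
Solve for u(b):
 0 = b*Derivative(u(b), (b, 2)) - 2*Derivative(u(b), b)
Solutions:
 u(b) = C1 + C2*b^3


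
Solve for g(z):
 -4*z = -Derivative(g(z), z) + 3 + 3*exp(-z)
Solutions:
 g(z) = C1 + 2*z^2 + 3*z - 3*exp(-z)


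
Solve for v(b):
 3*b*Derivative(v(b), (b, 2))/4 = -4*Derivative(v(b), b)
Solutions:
 v(b) = C1 + C2/b^(13/3)


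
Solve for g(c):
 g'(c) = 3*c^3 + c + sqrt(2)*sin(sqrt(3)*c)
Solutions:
 g(c) = C1 + 3*c^4/4 + c^2/2 - sqrt(6)*cos(sqrt(3)*c)/3


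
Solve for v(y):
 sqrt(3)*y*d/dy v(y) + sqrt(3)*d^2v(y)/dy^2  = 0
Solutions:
 v(y) = C1 + C2*erf(sqrt(2)*y/2)


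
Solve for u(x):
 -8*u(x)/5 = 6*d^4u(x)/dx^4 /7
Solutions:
 u(x) = (C1*sin(15^(3/4)*7^(1/4)*x/15) + C2*cos(15^(3/4)*7^(1/4)*x/15))*exp(-15^(3/4)*7^(1/4)*x/15) + (C3*sin(15^(3/4)*7^(1/4)*x/15) + C4*cos(15^(3/4)*7^(1/4)*x/15))*exp(15^(3/4)*7^(1/4)*x/15)


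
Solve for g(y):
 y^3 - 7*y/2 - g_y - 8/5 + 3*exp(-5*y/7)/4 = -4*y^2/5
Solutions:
 g(y) = C1 + y^4/4 + 4*y^3/15 - 7*y^2/4 - 8*y/5 - 21*exp(-5*y/7)/20
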